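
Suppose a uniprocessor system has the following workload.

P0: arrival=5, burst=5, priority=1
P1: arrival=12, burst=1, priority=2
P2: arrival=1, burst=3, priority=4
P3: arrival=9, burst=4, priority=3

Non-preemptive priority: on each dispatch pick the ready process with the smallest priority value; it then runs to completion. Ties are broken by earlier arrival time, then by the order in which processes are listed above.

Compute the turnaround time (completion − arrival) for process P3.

5

Gantt: | idle 0-1 | P2 1-4 | idle 4-5 | P0 5-10 | P3 10-14 | P1 14-15 |
Completion: P0=10  P1=15  P2=4  P3=14
Turnaround (C−A): P0=5  P1=3  P2=3  P3=5
Turnaround(P3) = completion − arrival = 14 − 9 = 5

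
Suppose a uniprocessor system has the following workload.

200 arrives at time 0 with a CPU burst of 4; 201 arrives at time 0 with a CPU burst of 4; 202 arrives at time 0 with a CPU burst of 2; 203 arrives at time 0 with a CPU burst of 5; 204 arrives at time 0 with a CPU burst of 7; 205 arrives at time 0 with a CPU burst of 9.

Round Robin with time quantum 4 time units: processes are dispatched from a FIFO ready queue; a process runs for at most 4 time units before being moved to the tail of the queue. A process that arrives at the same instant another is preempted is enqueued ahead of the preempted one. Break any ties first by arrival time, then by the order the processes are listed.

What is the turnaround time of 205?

31

Timeline: | 200 0-4 | 201 4-8 | 202 8-10 | 203 10-14 | 204 14-18 | 205 18-22 | 203 22-23 | 204 23-26 | 205 26-31 |
Completion: 200=4  201=8  202=10  203=23  204=26  205=31
Turnaround(205) = completion − arrival = 31 − 0 = 31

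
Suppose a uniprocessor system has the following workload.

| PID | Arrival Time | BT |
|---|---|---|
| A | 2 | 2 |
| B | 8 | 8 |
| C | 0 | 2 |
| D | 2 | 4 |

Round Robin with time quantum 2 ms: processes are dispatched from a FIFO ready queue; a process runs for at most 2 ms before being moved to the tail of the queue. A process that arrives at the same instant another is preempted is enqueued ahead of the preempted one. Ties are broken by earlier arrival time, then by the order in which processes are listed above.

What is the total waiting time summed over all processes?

Gantt: | C 0-2 | A 2-4 | D 4-8 | B 8-16 |
Completion: A=4  B=16  C=2  D=8
Waiting = turnaround − burst: A=0, B=0, C=0, D=2
Total waiting = 0 + 0 + 0 + 2 = 2

2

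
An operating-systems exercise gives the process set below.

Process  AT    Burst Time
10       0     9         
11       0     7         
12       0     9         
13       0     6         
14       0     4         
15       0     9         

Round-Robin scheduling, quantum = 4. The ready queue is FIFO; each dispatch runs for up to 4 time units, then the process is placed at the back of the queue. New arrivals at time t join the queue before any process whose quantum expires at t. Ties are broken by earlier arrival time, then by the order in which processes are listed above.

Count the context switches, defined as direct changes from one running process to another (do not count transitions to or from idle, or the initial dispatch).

Gantt: | 10 0-4 | 11 4-8 | 12 8-12 | 13 12-16 | 14 16-20 | 15 20-24 | 10 24-28 | 11 28-31 | 12 31-35 | 13 35-37 | 15 37-41 | 10 41-42 | 12 42-43 | 15 43-44 |
Completion: 10=42  11=31  12=43  13=37  14=20  15=44
Turnaround (C−A): 10=42  11=31  12=43  13=37  14=20  15=44

13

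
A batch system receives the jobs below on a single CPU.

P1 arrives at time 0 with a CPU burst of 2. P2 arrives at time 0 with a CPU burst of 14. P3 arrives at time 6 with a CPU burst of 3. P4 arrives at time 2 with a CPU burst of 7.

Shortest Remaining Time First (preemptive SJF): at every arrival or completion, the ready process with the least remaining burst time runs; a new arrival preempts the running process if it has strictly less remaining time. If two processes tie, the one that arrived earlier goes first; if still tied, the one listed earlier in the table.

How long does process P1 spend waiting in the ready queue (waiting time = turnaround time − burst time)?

Gantt: | P1 0-2 | P4 2-9 | P3 9-12 | P2 12-26 |
Completion: P1=2  P2=26  P3=12  P4=9
Waiting(P1) = turnaround − burst = 2 − 2 = 0

0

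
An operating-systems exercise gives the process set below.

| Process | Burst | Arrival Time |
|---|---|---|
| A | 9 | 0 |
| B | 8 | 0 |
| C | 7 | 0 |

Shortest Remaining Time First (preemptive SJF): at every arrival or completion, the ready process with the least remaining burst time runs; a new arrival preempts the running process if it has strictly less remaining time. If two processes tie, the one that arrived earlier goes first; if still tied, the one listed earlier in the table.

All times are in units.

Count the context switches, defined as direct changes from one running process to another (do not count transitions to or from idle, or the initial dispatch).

2

Schedule: | C 0-7 | B 7-15 | A 15-24 |
Completion: A=24  B=15  C=7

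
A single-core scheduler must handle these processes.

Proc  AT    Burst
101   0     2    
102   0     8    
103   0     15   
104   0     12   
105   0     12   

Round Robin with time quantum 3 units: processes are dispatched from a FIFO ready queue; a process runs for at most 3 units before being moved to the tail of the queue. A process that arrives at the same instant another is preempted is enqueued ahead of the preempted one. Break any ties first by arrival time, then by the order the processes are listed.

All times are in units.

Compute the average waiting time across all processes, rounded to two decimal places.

Gantt: | 101 0-2 | 102 2-5 | 103 5-8 | 104 8-11 | 105 11-14 | 102 14-17 | 103 17-20 | 104 20-23 | 105 23-26 | 102 26-28 | 103 28-31 | 104 31-34 | 105 34-37 | 103 37-40 | 104 40-43 | 105 43-46 | 103 46-49 |
Completion: 101=2  102=28  103=49  104=43  105=46
Waiting times: 101=0, 102=20, 103=34, 104=31, 105=34
Average waiting = (0+20+34+31+34) / 5 = 119/5 = 23.80

23.80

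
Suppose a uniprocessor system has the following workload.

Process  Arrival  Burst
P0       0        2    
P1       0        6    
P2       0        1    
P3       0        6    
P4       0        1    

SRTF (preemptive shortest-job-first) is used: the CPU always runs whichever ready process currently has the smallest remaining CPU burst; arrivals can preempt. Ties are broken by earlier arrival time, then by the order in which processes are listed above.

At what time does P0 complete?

Schedule: | P2 0-1 | P4 1-2 | P0 2-4 | P1 4-10 | P3 10-16 |
Completion: P0=4  P1=10  P2=1  P3=16  P4=2

4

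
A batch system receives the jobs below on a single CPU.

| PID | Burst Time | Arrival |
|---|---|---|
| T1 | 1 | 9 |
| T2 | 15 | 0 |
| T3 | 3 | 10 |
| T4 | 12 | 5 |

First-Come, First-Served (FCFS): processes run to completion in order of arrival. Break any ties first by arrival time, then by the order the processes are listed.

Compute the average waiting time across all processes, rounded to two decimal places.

11.50

Schedule: | T2 0-15 | T4 15-27 | T1 27-28 | T3 28-31 |
Completion: T1=28  T2=15  T3=31  T4=27
Turnaround (C−A): T1=19  T2=15  T3=21  T4=22
Waiting times: T1=18, T2=0, T3=18, T4=10
Average waiting = (18+0+18+10) / 4 = 46/4 = 11.50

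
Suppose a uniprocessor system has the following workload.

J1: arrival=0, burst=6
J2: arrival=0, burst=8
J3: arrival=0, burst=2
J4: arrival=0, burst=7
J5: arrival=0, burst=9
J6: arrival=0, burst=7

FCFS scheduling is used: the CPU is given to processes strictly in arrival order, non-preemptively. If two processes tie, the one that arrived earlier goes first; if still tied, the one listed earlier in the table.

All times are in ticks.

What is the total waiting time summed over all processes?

91

Gantt: | J1 0-6 | J2 6-14 | J3 14-16 | J4 16-23 | J5 23-32 | J6 32-39 |
Completion: J1=6  J2=14  J3=16  J4=23  J5=32  J6=39
Waiting = turnaround − burst: J1=0, J2=6, J3=14, J4=16, J5=23, J6=32
Total waiting = 0 + 6 + 14 + 16 + 23 + 32 = 91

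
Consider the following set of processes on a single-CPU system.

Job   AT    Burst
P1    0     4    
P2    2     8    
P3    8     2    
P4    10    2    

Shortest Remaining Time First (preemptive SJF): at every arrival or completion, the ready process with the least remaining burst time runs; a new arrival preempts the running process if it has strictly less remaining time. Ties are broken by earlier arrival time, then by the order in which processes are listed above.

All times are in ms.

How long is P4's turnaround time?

2

Schedule: | P1 0-4 | P2 4-8 | P3 8-10 | P4 10-12 | P2 12-16 |
Completion: P1=4  P2=16  P3=10  P4=12
Turnaround(P4) = completion − arrival = 12 − 10 = 2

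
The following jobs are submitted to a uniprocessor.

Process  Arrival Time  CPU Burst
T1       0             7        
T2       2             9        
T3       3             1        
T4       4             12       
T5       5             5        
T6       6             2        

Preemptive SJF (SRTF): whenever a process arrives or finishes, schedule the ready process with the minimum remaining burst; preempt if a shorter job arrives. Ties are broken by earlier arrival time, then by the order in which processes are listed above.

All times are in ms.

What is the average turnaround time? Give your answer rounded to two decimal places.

12.83

Gantt: | T1 0-3 | T3 3-4 | T1 4-8 | T6 8-10 | T5 10-15 | T2 15-24 | T4 24-36 |
Completion: T1=8  T2=24  T3=4  T4=36  T5=15  T6=10
Turnaround (C−A): T1=8  T2=22  T3=1  T4=32  T5=10  T6=4
Turnaround times: T1=8, T2=22, T3=1, T4=32, T5=10, T6=4
Average turnaround = (8+22+1+32+10+4) / 6 = 77/6 = 12.83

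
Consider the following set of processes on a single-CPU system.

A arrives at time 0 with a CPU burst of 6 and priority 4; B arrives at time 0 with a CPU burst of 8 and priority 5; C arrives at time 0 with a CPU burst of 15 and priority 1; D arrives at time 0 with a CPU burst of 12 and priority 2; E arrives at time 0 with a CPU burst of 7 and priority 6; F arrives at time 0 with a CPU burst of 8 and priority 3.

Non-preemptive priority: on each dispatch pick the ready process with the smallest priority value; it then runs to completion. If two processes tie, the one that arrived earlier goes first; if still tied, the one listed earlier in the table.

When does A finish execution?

Gantt: | C 0-15 | D 15-27 | F 27-35 | A 35-41 | B 41-49 | E 49-56 |
Completion: A=41  B=49  C=15  D=27  E=56  F=35
Turnaround (C−A): A=41  B=49  C=15  D=27  E=56  F=35

41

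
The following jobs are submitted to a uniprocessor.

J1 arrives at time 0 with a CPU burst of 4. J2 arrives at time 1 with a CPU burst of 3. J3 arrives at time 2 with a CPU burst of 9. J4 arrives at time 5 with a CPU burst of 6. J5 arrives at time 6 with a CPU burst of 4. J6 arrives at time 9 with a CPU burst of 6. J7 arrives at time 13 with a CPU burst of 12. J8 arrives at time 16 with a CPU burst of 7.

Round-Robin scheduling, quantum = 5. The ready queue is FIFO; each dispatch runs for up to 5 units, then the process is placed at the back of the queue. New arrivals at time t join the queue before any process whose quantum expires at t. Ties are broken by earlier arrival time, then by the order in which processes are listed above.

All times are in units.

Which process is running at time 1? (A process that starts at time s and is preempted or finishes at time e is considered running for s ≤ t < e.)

Gantt: | J1 0-4 | J2 4-7 | J3 7-12 | J4 12-17 | J5 17-21 | J6 21-26 | J3 26-30 | J7 30-35 | J8 35-40 | J4 40-41 | J6 41-42 | J7 42-47 | J8 47-49 | J7 49-51 |
Completion: J1=4  J2=7  J3=30  J4=41  J5=21  J6=42  J7=51  J8=49

J1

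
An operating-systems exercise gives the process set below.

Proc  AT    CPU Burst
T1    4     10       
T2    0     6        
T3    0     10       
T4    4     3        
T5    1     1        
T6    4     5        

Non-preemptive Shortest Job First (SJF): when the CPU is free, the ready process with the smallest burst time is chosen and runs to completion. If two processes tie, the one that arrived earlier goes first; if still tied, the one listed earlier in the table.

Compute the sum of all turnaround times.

Gantt: | T2 0-6 | T5 6-7 | T4 7-10 | T6 10-15 | T3 15-25 | T1 25-35 |
Completion: T1=35  T2=6  T3=25  T4=10  T5=7  T6=15
Turnaround = completion − arrival: T1=31, T2=6, T3=25, T4=6, T5=6, T6=11
Total turnaround = 31 + 6 + 25 + 6 + 6 + 11 = 85

85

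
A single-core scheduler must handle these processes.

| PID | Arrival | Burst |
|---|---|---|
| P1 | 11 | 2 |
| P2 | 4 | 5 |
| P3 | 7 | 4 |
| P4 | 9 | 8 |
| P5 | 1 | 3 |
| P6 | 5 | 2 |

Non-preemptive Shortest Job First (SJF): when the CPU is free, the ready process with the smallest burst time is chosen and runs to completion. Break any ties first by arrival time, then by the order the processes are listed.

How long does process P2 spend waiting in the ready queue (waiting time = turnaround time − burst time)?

Timeline: | idle 0-1 | P5 1-4 | P2 4-9 | P6 9-11 | P1 11-13 | P3 13-17 | P4 17-25 |
Completion: P1=13  P2=9  P3=17  P4=25  P5=4  P6=11
Turnaround (C−A): P1=2  P2=5  P3=10  P4=16  P5=3  P6=6
Waiting(P2) = turnaround − burst = 5 − 5 = 0

0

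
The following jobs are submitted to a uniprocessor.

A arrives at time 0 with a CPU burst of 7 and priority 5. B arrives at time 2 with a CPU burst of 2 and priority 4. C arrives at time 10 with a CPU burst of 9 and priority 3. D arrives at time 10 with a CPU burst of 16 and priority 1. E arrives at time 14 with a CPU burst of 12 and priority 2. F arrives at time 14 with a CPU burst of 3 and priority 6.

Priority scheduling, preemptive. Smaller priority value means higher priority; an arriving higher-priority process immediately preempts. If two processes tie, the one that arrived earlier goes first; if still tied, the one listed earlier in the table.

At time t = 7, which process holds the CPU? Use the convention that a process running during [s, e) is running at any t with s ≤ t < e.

Schedule: | A 0-2 | B 2-4 | A 4-9 | idle 9-10 | D 10-26 | E 26-38 | C 38-47 | F 47-50 |
Completion: A=9  B=4  C=47  D=26  E=38  F=50

A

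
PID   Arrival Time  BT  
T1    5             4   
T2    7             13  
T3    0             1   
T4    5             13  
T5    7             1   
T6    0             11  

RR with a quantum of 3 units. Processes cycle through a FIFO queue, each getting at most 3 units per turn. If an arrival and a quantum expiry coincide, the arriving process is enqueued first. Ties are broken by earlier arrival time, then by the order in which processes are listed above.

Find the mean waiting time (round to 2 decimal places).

Schedule: | T3 0-1 | T6 1-7 | T1 7-10 | T4 10-13 | T2 13-16 | T5 16-17 | T6 17-20 | T1 20-21 | T4 21-24 | T2 24-27 | T6 27-29 | T4 29-32 | T2 32-35 | T4 35-38 | T2 38-41 | T4 41-42 | T2 42-43 |
Completion: T1=21  T2=43  T3=1  T4=42  T5=17  T6=29
Waiting times: T1=12, T2=23, T3=0, T4=24, T5=9, T6=18
Average waiting = (12+23+0+24+9+18) / 6 = 86/6 = 14.33

14.33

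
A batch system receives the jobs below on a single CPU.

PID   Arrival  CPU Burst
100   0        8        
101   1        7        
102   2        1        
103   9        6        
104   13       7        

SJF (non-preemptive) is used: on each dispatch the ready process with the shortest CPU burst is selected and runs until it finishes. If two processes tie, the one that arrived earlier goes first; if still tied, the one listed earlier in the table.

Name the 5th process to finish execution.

Gantt: | 100 0-8 | 102 8-9 | 103 9-15 | 101 15-22 | 104 22-29 |
Completion: 100=8  101=22  102=9  103=15  104=29
Finish order: 100 → 102 → 103 → 101 → 104

104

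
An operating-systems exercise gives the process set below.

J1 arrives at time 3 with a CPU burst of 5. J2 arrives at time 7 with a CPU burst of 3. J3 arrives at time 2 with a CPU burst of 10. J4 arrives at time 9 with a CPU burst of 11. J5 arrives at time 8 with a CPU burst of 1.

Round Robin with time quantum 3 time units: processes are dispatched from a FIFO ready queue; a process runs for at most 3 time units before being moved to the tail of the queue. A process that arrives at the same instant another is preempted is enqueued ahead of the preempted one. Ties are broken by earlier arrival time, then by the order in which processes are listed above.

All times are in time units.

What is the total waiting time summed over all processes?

46

Timeline: | idle 0-2 | J3 2-5 | J1 5-8 | J3 8-11 | J2 11-14 | J5 14-15 | J1 15-17 | J4 17-20 | J3 20-23 | J4 23-26 | J3 26-27 | J4 27-32 |
Completion: J1=17  J2=14  J3=27  J4=32  J5=15
Waiting = turnaround − burst: J1=9, J2=4, J3=15, J4=12, J5=6
Total waiting = 9 + 4 + 15 + 12 + 6 = 46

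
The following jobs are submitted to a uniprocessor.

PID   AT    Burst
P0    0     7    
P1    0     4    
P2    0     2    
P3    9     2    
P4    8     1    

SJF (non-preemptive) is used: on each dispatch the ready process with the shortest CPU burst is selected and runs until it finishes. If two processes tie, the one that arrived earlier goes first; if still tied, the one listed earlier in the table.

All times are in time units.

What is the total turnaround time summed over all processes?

34

Schedule: | P2 0-2 | P1 2-6 | P0 6-13 | P4 13-14 | P3 14-16 |
Completion: P0=13  P1=6  P2=2  P3=16  P4=14
Turnaround (C−A): P0=13  P1=6  P2=2  P3=7  P4=6
Turnaround = completion − arrival: P0=13, P1=6, P2=2, P3=7, P4=6
Total turnaround = 13 + 6 + 2 + 7 + 6 = 34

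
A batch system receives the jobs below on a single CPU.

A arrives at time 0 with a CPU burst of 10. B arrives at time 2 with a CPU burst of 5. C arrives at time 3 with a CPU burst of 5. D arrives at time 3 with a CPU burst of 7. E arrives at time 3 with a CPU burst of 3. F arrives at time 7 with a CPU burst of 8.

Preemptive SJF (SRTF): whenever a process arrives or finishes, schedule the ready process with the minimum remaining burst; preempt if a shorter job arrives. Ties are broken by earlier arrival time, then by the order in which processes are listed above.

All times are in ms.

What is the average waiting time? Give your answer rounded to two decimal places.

10.83

Schedule: | A 0-2 | B 2-3 | E 3-6 | B 6-10 | C 10-15 | D 15-22 | A 22-30 | F 30-38 |
Completion: A=30  B=10  C=15  D=22  E=6  F=38
Waiting times: A=20, B=3, C=7, D=12, E=0, F=23
Average waiting = (20+3+7+12+0+23) / 6 = 65/6 = 10.83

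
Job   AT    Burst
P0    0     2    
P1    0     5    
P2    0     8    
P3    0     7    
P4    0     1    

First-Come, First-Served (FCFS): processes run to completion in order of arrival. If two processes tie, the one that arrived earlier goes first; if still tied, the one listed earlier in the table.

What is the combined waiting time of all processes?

Schedule: | P0 0-2 | P1 2-7 | P2 7-15 | P3 15-22 | P4 22-23 |
Completion: P0=2  P1=7  P2=15  P3=22  P4=23
Waiting = turnaround − burst: P0=0, P1=2, P2=7, P3=15, P4=22
Total waiting = 0 + 2 + 7 + 15 + 22 = 46

46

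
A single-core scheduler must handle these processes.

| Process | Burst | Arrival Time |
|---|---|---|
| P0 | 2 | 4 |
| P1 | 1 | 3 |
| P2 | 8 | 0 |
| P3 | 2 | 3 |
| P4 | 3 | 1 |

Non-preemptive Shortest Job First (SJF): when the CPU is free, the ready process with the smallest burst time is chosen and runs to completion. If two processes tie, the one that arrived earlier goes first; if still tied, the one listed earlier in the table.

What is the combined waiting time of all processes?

30

Timeline: | P2 0-8 | P1 8-9 | P3 9-11 | P0 11-13 | P4 13-16 |
Completion: P0=13  P1=9  P2=8  P3=11  P4=16
Waiting = turnaround − burst: P0=7, P1=5, P2=0, P3=6, P4=12
Total waiting = 7 + 5 + 0 + 6 + 12 = 30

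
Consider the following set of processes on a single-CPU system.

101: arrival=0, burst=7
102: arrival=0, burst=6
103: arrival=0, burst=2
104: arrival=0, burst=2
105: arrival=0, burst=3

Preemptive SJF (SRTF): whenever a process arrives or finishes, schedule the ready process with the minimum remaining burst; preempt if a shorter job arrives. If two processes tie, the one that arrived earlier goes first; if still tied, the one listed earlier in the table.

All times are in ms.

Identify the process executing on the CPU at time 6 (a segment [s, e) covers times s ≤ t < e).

Gantt: | 103 0-2 | 104 2-4 | 105 4-7 | 102 7-13 | 101 13-20 |
Completion: 101=20  102=13  103=2  104=4  105=7
Turnaround (C−A): 101=20  102=13  103=2  104=4  105=7

105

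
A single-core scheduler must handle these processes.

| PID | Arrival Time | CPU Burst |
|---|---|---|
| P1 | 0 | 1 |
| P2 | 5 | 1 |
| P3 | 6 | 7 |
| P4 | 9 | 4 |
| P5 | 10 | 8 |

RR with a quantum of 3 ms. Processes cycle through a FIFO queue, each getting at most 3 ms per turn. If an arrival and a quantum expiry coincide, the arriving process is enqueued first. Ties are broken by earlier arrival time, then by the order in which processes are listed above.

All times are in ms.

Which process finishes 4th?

P3

Gantt: | P1 0-1 | idle 1-5 | P2 5-6 | P3 6-9 | P4 9-12 | P3 12-15 | P5 15-18 | P4 18-19 | P3 19-20 | P5 20-25 |
Completion: P1=1  P2=6  P3=20  P4=19  P5=25
Turnaround (C−A): P1=1  P2=1  P3=14  P4=10  P5=15
Finish order: P1 → P2 → P4 → P3 → P5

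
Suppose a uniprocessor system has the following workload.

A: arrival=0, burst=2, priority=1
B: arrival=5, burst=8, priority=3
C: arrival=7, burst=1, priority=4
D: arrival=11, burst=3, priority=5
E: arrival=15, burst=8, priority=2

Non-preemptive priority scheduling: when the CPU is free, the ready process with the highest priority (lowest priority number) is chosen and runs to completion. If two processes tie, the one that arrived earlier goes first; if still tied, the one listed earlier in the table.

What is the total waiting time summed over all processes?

11

Timeline: | A 0-2 | idle 2-5 | B 5-13 | C 13-14 | D 14-17 | E 17-25 |
Completion: A=2  B=13  C=14  D=17  E=25
Waiting = turnaround − burst: A=0, B=0, C=6, D=3, E=2
Total waiting = 0 + 0 + 6 + 3 + 2 = 11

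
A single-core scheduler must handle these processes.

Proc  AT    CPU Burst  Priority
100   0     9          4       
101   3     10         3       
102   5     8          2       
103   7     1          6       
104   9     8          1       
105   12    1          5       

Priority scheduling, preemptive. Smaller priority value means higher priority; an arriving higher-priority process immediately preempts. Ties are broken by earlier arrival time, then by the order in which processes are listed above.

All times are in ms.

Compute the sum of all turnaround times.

139

Timeline: | 100 0-3 | 101 3-5 | 102 5-9 | 104 9-17 | 102 17-21 | 101 21-29 | 100 29-35 | 105 35-36 | 103 36-37 |
Completion: 100=35  101=29  102=21  103=37  104=17  105=36
Turnaround = completion − arrival: 100=35, 101=26, 102=16, 103=30, 104=8, 105=24
Total turnaround = 35 + 26 + 16 + 30 + 8 + 24 = 139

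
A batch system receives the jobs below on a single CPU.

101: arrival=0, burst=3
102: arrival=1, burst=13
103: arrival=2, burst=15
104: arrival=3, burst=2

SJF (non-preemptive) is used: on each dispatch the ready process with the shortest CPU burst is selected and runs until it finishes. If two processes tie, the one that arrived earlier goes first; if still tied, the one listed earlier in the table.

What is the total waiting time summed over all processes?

20

Schedule: | 101 0-3 | 104 3-5 | 102 5-18 | 103 18-33 |
Completion: 101=3  102=18  103=33  104=5
Waiting = turnaround − burst: 101=0, 102=4, 103=16, 104=0
Total waiting = 0 + 4 + 16 + 0 = 20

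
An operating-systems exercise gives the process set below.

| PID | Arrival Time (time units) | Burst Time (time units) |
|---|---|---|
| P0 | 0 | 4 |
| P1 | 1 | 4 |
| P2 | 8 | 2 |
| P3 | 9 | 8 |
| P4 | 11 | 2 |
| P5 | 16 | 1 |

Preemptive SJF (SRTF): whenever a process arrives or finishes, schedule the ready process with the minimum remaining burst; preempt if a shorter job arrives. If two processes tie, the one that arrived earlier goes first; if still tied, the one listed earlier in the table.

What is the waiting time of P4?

Timeline: | P0 0-4 | P1 4-8 | P2 8-10 | P3 10-11 | P4 11-13 | P3 13-16 | P5 16-17 | P3 17-21 |
Completion: P0=4  P1=8  P2=10  P3=21  P4=13  P5=17
Turnaround (C−A): P0=4  P1=7  P2=2  P3=12  P4=2  P5=1
Waiting(P4) = turnaround − burst = 2 − 2 = 0

0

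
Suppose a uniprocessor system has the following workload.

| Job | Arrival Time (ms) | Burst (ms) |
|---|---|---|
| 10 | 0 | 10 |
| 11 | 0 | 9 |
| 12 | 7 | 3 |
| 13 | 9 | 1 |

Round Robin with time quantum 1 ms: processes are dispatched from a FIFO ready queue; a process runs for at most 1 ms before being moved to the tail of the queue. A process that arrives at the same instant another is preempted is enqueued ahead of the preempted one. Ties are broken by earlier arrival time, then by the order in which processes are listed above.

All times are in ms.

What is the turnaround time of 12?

Timeline: | 10 0-1 | 11 1-2 | 10 2-3 | 11 3-4 | 10 4-5 | 11 5-6 | 10 6-7 | 11 7-8 | 12 8-9 | 10 9-10 | 11 10-11 | 13 11-12 | 12 12-13 | 10 13-14 | 11 14-15 | 12 15-16 | 10 16-17 | 11 17-18 | 10 18-19 | 11 19-20 | 10 20-21 | 11 21-22 | 10 22-23 |
Completion: 10=23  11=22  12=16  13=12
Turnaround (C−A): 10=23  11=22  12=9  13=3
Turnaround(12) = completion − arrival = 16 − 7 = 9

9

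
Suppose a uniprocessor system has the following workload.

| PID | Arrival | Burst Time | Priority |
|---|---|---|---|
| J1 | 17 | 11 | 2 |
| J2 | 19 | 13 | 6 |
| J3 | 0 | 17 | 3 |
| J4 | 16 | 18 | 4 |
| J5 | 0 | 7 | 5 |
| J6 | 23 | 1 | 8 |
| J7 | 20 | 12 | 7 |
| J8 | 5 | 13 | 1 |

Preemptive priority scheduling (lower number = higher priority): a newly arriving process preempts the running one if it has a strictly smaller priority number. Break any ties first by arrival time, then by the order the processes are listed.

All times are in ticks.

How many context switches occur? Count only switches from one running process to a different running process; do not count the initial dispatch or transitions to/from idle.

Schedule: | J3 0-5 | J8 5-18 | J1 18-29 | J3 29-41 | J4 41-59 | J5 59-66 | J2 66-79 | J7 79-91 | J6 91-92 |
Completion: J1=29  J2=79  J3=41  J4=59  J5=66  J6=92  J7=91  J8=18
Turnaround (C−A): J1=12  J2=60  J3=41  J4=43  J5=66  J6=69  J7=71  J8=13

8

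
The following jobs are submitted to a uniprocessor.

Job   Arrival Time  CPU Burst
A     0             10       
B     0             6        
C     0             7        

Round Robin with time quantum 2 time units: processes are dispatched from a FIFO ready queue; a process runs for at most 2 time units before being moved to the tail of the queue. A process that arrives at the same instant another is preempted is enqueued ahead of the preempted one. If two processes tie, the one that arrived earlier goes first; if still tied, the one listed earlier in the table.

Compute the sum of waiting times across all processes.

Gantt: | A 0-2 | B 2-4 | C 4-6 | A 6-8 | B 8-10 | C 10-12 | A 12-14 | B 14-16 | C 16-18 | A 18-20 | C 20-21 | A 21-23 |
Completion: A=23  B=16  C=21
Turnaround (C−A): A=23  B=16  C=21
Waiting = turnaround − burst: A=13, B=10, C=14
Total waiting = 13 + 10 + 14 = 37

37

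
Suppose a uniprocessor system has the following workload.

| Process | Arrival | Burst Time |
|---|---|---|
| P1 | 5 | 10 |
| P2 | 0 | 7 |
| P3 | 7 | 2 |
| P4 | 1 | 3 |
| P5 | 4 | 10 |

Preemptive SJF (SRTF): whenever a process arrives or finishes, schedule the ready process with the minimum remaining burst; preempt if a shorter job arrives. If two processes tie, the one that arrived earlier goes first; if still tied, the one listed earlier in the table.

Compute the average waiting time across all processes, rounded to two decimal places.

6.00

Gantt: | P2 0-1 | P4 1-4 | P2 4-7 | P3 7-9 | P2 9-12 | P5 12-22 | P1 22-32 |
Completion: P1=32  P2=12  P3=9  P4=4  P5=22
Waiting times: P1=17, P2=5, P3=0, P4=0, P5=8
Average waiting = (17+5+0+0+8) / 5 = 30/5 = 6.00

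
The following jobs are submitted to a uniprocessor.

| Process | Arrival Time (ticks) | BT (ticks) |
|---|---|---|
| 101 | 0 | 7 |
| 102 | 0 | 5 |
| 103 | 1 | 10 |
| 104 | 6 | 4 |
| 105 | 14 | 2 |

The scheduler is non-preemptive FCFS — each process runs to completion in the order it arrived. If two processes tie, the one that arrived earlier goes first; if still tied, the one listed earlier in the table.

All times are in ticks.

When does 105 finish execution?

28

Gantt: | 101 0-7 | 102 7-12 | 103 12-22 | 104 22-26 | 105 26-28 |
Completion: 101=7  102=12  103=22  104=26  105=28
Turnaround (C−A): 101=7  102=12  103=21  104=20  105=14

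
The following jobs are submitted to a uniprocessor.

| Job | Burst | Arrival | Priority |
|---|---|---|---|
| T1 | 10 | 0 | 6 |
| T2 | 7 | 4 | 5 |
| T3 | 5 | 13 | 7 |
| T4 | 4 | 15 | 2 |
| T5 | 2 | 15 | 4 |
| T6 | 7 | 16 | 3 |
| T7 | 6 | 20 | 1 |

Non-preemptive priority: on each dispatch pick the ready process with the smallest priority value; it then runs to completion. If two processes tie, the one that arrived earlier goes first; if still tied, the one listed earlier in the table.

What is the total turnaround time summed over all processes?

103

Gantt: | T1 0-10 | T2 10-17 | T4 17-21 | T7 21-27 | T6 27-34 | T5 34-36 | T3 36-41 |
Completion: T1=10  T2=17  T3=41  T4=21  T5=36  T6=34  T7=27
Turnaround = completion − arrival: T1=10, T2=13, T3=28, T4=6, T5=21, T6=18, T7=7
Total turnaround = 10 + 13 + 28 + 6 + 21 + 18 + 7 = 103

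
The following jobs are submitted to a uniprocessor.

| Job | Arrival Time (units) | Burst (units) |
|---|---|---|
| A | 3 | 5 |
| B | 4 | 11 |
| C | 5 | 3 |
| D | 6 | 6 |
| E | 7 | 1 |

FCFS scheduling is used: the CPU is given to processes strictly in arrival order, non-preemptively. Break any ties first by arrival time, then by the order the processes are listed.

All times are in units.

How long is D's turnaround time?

Gantt: | idle 0-3 | A 3-8 | B 8-19 | C 19-22 | D 22-28 | E 28-29 |
Completion: A=8  B=19  C=22  D=28  E=29
Turnaround(D) = completion − arrival = 28 − 6 = 22

22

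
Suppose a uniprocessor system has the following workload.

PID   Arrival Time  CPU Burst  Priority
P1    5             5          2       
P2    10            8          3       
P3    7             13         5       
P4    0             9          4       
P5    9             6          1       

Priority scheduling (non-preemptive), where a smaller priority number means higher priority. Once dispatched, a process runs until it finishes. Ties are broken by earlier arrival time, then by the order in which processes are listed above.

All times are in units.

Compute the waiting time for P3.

Timeline: | P4 0-9 | P5 9-15 | P1 15-20 | P2 20-28 | P3 28-41 |
Completion: P1=20  P2=28  P3=41  P4=9  P5=15
Waiting(P3) = turnaround − burst = 34 − 13 = 21

21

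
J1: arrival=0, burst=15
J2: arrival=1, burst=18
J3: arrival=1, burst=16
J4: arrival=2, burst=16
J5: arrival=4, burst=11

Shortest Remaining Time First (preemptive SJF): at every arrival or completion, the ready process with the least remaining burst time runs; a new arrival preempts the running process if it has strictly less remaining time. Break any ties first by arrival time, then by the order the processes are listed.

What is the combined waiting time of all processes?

133

Timeline: | J1 0-15 | J5 15-26 | J3 26-42 | J4 42-58 | J2 58-76 |
Completion: J1=15  J2=76  J3=42  J4=58  J5=26
Waiting = turnaround − burst: J1=0, J2=57, J3=25, J4=40, J5=11
Total waiting = 0 + 57 + 25 + 40 + 11 = 133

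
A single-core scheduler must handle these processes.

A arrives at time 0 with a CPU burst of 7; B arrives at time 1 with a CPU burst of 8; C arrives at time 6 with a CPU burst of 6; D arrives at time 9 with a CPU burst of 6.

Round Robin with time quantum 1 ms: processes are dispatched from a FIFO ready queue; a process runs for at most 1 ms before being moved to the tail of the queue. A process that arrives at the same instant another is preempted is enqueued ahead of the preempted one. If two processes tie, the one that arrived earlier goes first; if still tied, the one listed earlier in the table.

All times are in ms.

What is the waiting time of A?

11

Schedule: | A 0-1 | B 1-2 | A 2-3 | B 3-4 | A 4-5 | B 5-6 | A 6-7 | C 7-8 | B 8-9 | A 9-10 | C 10-11 | D 11-12 | B 12-13 | A 13-14 | C 14-15 | D 15-16 | B 16-17 | A 17-18 | C 18-19 | D 19-20 | B 20-21 | C 21-22 | D 22-23 | B 23-24 | C 24-25 | D 25-27 |
Completion: A=18  B=24  C=25  D=27
Turnaround (C−A): A=18  B=23  C=19  D=18
Waiting(A) = turnaround − burst = 18 − 7 = 11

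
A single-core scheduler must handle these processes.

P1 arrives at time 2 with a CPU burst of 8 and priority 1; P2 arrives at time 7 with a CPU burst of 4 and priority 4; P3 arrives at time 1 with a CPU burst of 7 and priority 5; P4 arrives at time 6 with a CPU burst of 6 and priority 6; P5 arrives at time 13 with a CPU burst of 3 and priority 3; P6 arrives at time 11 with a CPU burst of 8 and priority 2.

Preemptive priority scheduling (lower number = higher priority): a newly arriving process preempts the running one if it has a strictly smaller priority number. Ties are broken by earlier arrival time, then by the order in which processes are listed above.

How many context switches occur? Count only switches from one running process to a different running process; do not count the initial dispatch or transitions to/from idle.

7

Timeline: | idle 0-1 | P3 1-2 | P1 2-10 | P2 10-11 | P6 11-19 | P5 19-22 | P2 22-25 | P3 25-31 | P4 31-37 |
Completion: P1=10  P2=25  P3=31  P4=37  P5=22  P6=19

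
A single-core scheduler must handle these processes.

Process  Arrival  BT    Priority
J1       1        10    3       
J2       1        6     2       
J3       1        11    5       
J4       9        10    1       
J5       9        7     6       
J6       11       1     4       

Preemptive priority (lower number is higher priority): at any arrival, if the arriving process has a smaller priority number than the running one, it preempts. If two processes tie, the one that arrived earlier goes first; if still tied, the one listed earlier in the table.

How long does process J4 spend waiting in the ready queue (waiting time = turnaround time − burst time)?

Timeline: | idle 0-1 | J2 1-7 | J1 7-9 | J4 9-19 | J1 19-27 | J6 27-28 | J3 28-39 | J5 39-46 |
Completion: J1=27  J2=7  J3=39  J4=19  J5=46  J6=28
Turnaround (C−A): J1=26  J2=6  J3=38  J4=10  J5=37  J6=17
Waiting(J4) = turnaround − burst = 10 − 10 = 0

0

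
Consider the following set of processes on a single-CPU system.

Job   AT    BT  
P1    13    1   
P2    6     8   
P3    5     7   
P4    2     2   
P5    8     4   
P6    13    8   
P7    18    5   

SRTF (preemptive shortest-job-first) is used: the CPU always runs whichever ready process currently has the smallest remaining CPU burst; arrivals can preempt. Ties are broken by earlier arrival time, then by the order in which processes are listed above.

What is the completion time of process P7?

23

Gantt: | idle 0-2 | P4 2-4 | idle 4-5 | P3 5-12 | P5 12-13 | P1 13-14 | P5 14-17 | P2 17-18 | P7 18-23 | P2 23-30 | P6 30-38 |
Completion: P1=14  P2=30  P3=12  P4=4  P5=17  P6=38  P7=23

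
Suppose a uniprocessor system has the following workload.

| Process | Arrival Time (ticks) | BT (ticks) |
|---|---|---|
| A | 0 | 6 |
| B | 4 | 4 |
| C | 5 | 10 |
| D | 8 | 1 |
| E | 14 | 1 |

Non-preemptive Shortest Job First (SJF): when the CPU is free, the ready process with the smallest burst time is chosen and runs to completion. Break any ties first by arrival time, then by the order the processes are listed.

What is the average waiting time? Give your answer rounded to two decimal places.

Gantt: | A 0-6 | B 6-10 | D 10-11 | C 11-21 | E 21-22 |
Completion: A=6  B=10  C=21  D=11  E=22
Turnaround (C−A): A=6  B=6  C=16  D=3  E=8
Waiting times: A=0, B=2, C=6, D=2, E=7
Average waiting = (0+2+6+2+7) / 5 = 17/5 = 3.40

3.40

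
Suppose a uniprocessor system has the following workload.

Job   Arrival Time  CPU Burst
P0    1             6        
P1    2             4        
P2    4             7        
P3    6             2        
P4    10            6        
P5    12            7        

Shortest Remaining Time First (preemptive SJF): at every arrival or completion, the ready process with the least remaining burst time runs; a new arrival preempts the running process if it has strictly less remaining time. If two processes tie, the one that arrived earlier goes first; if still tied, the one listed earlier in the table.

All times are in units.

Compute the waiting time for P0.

6

Timeline: | idle 0-1 | P0 1-2 | P1 2-6 | P3 6-8 | P0 8-13 | P4 13-19 | P2 19-26 | P5 26-33 |
Completion: P0=13  P1=6  P2=26  P3=8  P4=19  P5=33
Waiting(P0) = turnaround − burst = 12 − 6 = 6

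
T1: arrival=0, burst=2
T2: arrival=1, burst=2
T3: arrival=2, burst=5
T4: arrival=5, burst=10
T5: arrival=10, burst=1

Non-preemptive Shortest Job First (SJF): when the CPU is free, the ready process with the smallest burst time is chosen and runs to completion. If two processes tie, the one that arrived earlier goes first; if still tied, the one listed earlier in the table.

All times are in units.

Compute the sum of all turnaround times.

Gantt: | T1 0-2 | T2 2-4 | T3 4-9 | T4 9-19 | T5 19-20 |
Completion: T1=2  T2=4  T3=9  T4=19  T5=20
Turnaround (C−A): T1=2  T2=3  T3=7  T4=14  T5=10
Turnaround = completion − arrival: T1=2, T2=3, T3=7, T4=14, T5=10
Total turnaround = 2 + 3 + 7 + 14 + 10 = 36

36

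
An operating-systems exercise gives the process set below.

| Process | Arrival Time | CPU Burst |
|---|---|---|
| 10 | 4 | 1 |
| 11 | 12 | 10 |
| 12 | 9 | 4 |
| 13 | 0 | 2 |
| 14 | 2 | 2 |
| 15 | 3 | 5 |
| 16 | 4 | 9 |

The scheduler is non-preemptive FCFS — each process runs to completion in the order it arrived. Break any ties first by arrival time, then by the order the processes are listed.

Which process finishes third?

Schedule: | 13 0-2 | 14 2-4 | 15 4-9 | 10 9-10 | 16 10-19 | 12 19-23 | 11 23-33 |
Completion: 10=10  11=33  12=23  13=2  14=4  15=9  16=19
Turnaround (C−A): 10=6  11=21  12=14  13=2  14=2  15=6  16=15
Finish order: 13 → 14 → 15 → 10 → 16 → 12 → 11

15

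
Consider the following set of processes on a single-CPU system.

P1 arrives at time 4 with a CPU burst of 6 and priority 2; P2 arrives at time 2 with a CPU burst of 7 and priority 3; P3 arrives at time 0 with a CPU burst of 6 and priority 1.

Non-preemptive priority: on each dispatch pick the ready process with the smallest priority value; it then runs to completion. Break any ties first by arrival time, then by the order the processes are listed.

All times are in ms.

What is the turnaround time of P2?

Timeline: | P3 0-6 | P1 6-12 | P2 12-19 |
Completion: P1=12  P2=19  P3=6
Turnaround (C−A): P1=8  P2=17  P3=6
Turnaround(P2) = completion − arrival = 19 − 2 = 17

17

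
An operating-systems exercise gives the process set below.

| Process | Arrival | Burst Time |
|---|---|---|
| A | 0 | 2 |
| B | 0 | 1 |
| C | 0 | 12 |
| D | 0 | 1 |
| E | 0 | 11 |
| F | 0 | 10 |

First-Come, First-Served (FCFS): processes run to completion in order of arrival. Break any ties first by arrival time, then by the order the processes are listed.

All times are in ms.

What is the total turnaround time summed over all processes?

Schedule: | A 0-2 | B 2-3 | C 3-15 | D 15-16 | E 16-27 | F 27-37 |
Completion: A=2  B=3  C=15  D=16  E=27  F=37
Turnaround (C−A): A=2  B=3  C=15  D=16  E=27  F=37
Turnaround = completion − arrival: A=2, B=3, C=15, D=16, E=27, F=37
Total turnaround = 2 + 3 + 15 + 16 + 27 + 37 = 100

100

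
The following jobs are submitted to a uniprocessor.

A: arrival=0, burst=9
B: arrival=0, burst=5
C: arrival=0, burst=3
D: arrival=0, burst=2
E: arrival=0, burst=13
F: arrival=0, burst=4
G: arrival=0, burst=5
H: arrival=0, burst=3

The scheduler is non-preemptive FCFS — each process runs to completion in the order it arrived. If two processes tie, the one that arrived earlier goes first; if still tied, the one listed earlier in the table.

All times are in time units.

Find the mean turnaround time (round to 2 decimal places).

26.50

Schedule: | A 0-9 | B 9-14 | C 14-17 | D 17-19 | E 19-32 | F 32-36 | G 36-41 | H 41-44 |
Completion: A=9  B=14  C=17  D=19  E=32  F=36  G=41  H=44
Turnaround times: A=9, B=14, C=17, D=19, E=32, F=36, G=41, H=44
Average turnaround = (9+14+17+19+32+36+41+44) / 8 = 212/8 = 26.50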